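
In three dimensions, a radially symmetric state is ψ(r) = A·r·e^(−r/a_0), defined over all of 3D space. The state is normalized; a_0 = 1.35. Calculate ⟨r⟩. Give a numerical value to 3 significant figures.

⟨r⟩ = ∫ r |ψ|² 4πr² dr over the full domain.
Since the A² factors cancel between numerator and denominator, ⟨r⟩ = 5·a_0/2.
Putting a_0 = 1.35 gives 3.375.

⟨r⟩ ≈ 3.38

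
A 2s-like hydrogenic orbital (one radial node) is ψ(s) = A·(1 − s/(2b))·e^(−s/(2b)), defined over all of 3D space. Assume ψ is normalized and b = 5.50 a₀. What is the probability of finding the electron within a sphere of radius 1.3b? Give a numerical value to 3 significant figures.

P ≈ 0.0456

P = ∫ |ψ|² 4πs² ds over s ≤ 1.3b.
Normalization gives A² = 1/(8·π·b^3).
In terms of u = s/b (A², 4π and the length scale all cancel between numerator and denominator), P = [∫_{0}^{1.3} u^2·(1 - u/2)^2·e^(-u) du] / [∫_{0}^{∞} u^2·(1 - u/2)^2·e^(-u) du].
With ∫ u^2·(1 - u/2)^2·e^(-u) du = -(u^4/4 + u^2 + 2·u + 2)·e^(-u) + C, the region integral is ≈ 0.091181 and the full one is 2.
The region integral divided by the full integral gives P = 0.04559.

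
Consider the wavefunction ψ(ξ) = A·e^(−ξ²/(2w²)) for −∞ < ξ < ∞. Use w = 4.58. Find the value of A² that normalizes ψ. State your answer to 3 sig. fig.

A^2 ≈ 0.123

The normalization condition is ∫|ψ|² dξ = 1 from −∞ to ∞.
With ∫_{−∞}^{∞} ξ^(2m) e^(−αξ²) dξ = (2m−1)!!·√π / (2^m α^(m+1/2)), carrying out the integral gives A² · √(π)·w.
Hence A² = 1/[√(π)·w].
With w = 4.58: A² = 0.1232 and A = 0.3510.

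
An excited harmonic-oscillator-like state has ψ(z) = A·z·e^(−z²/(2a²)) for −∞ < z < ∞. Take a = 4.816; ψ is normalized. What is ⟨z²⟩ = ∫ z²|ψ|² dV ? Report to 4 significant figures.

⟨z^2⟩ ≈ 34.79

The expectation value is the |ψ|²-weighted average of z^2: ∫ z^2|ψ|² dz.
Using the Gaussian integral ∫_{−∞}^{∞} e^(−αz²) dz = √(π/α), the ratio of the moment integral to the normalization integral gives ⟨z²⟩ = 3·a^2/2.
Putting a = 4.816 gives 34.791.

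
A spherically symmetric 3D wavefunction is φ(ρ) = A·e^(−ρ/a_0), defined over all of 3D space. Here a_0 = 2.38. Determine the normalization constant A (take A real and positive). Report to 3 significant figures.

Normalization requires ∫|φ|² 4πρ² dρ = 1, integrated from 0 to ∞.
In 3D with spherical symmetry the volume element is 4πρ² dρ.
Using ∫₀^∞ ρⁿ e^(−αρ) dρ = n!/αⁿ⁺¹, the integral (without the A² prefactor) comes out to π·a_0^3.
Setting this equal to 1 gives A² = 1/(π·a_0^3).
Plugging in a_0 = 2.38 yields A = 0.1537.

A ≈ 0.154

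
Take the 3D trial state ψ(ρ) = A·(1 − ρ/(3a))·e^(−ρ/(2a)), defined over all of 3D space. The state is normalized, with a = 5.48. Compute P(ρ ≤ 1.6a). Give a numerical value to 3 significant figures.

With dV = 4πρ²dρ, the probability is ∫|ψ|² dV over ρ ≤ 1.6a.
Normalization gives A² = 1/(8·π·a^3/3).
In terms of u = ρ/a (A², 4π and the length scale all cancel between numerator and denominator), P = [∫_{0}^{1.6} u^2·(1 - u/3)^2·e^(-u) du] / [∫_{0}^{∞} u^2·(1 - u/3)^2·e^(-u) du].
With ∫ u^2·(1 - u/3)^2·e^(-u) du = (-u^4 + 2·u^3 - 3·u^2 - 6·u - 6)·e^(-u)/9 + C, the region integral is ≈ 0.18118 and the full one is 2/3.
The region integral divided by the full integral gives P = 0.2718.

P ≈ 0.272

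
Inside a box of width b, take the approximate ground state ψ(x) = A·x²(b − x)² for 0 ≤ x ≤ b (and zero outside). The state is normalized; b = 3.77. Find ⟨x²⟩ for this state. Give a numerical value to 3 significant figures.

⟨x^2⟩ ≈ 3.88

The expectation value is the |ψ|²-weighted average of x^2: ∫ x^2|ψ|² dx.
Expanding the polynomial and integrating term by term, evaluating both integrals, ⟨x²⟩ = 3·b^2/11.
Putting b = 3.77 gives 3.876.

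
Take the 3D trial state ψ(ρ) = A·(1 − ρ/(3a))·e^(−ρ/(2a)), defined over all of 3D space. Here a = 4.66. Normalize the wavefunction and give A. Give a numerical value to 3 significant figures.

A ≈ 0.0343

The normalization condition is ∫|ψ|² 4πρ² dρ = 1 from 0 to ∞.
(Spherical symmetry: dV = 4πρ² dρ.)
Using ∫₀^∞ ρⁿ e^(−αρ) dρ = n!/αⁿ⁺¹, with ψ = A·(1 − ρ/(3a))·e^(−ρ/(2a)), the integral evaluates to A²·[8·π·a^3/3].
Setting this equal to 1 gives A² = 1/(8·π·a^3/3).
Plugging in a = 4.66 yields A = 0.03434.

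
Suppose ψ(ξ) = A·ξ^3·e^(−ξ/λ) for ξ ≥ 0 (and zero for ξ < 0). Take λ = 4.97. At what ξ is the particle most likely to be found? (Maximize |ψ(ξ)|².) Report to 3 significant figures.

ξ ≈ 14.9

Differentiate |ψ(ξ)|² with respect to ξ and set to zero.
Solving yields ξ = 3·λ.
With λ = 4.97, the most probable position is 14.91.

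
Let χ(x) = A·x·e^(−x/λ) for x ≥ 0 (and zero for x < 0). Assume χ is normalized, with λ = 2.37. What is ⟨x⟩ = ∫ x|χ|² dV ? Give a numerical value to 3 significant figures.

⟨x⟩ ≈ 3.56

⟨x⟩ = ∫ x |χ|² dx over the full domain.
Using ∫₀^∞ xⁿ e^(−αx) dx = n!/αⁿ⁺¹, evaluating both integrals, ⟨x⟩ = 3·λ/2.
Putting λ = 2.37 gives 3.555.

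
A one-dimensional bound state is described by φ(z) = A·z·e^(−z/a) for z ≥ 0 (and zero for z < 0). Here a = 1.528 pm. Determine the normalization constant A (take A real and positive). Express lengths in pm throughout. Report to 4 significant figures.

A ≈ 1.059 pm^(-3/2)

Normalization requires ∫|φ|² dz = 1, integrated from 0 to ∞.
Recall ∫₀^∞ z^m e^(−z/β) dz = m!·β^(m+1), with φ = A·z·e^(−z/a), the integral evaluates to A²·[a^3/4].
Setting this equal to 1 gives A² = 1/(a^3/4).
With a = 1.528: A² = 1.1212 and A = 1.0589.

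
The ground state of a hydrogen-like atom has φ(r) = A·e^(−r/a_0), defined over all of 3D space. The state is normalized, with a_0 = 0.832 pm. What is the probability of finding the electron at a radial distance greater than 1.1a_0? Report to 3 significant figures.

P ≈ 0.623

P = ∫ |φ|² 4πr² dr over r > 1.1a_0.
The full normalization integral is A²·[π·a_0^3] = 1, fixing A².
Substituting u = r/a_0, A², 4π and the length scale all cancel in the ratio: P = ∫_{1.1}^{∞} u^2·e^(-2·u) du / ∫_{0}^{∞} u^2·e^(-2·u) du.
With ∫ u^2·e^(-2·u) du = -(2·u^2 + 2·u + 1)·e^(-2·u)/4 + C, the region integral is 281·e^(-11/5)/200 and the full one is 1/4.
Taking the ratio yields P = 0.6227.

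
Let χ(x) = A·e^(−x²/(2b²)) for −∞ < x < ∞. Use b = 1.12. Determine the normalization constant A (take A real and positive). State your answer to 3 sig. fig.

A ≈ 0.710

We need A² ∫|f|² dx = 1, taking the integral from −∞ to ∞.
The integral (without the A² prefactor) comes out to √(π)·b.
Plugging in b = 1.12 yields A = 0.7097.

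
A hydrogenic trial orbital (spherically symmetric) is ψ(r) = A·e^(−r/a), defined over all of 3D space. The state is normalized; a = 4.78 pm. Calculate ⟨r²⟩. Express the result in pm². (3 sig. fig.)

⟨r^2⟩ ≈ 68.5 pm^2

⟨r²⟩ = ∫ r^2 |ψ|² 4πr² dr over the full domain.
Since the A² factors cancel between numerator and denominator, ⟨r²⟩ = 3·a^2.
With a = 4.78, ⟨r^2⟩ = 68.55.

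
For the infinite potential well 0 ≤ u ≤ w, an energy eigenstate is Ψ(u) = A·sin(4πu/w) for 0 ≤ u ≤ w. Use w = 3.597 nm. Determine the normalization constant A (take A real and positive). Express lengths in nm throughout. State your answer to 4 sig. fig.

The normalization condition is ∫|Ψ|² du = 1 from 0 to w.
The integral (without the A² prefactor) comes out to w/2.
Hence A² = 1/[w/2].
Plugging in w = 3.597 yields A = 0.74567.

A ≈ 0.7457 nm^(-1/2)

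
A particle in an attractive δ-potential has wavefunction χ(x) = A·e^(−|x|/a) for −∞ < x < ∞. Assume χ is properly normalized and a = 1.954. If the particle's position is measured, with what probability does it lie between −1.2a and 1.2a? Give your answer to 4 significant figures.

P = ∫_{−1.2a}^{1.2a} |χ(x)|² dx.
Since A² = 1/(a), this is the region integral divided by the full normalization integral.
Both integrals are even about x = 0, so only the x ≥ 0 halves are needed (the factors of 2 cancel). Substituting u = x/a, A² and the length scale cancel in the ratio: P = ∫_{0}^{1.2} e^(-2·u) du / ∫_{0}^{∞} e^(-2·u) du.
An antiderivative of e^(-2·u) is -e^(-2·u)/2; evaluating from 0 to 1.2 gives 1/2 - e^(-12/5)/2, while the full integral is 1/2.
The result is P = 0.90928.

P ≈ 0.9093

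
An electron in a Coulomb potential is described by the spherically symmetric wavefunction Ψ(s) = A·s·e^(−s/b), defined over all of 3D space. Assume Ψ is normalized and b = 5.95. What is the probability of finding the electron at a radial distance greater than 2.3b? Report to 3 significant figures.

P = ∫ |Ψ|² 4πs² ds over s > 2.3b.
The full normalization integral is A²·[3·π·b^5] = 1, fixing A².
Let u = s/b; then A², 4π and the length scale all cancel, so P = ∫_{2.3}^{∞} u^4·e^(-2·u) du ÷ ∫_{0}^{∞} u^4·e^(-2·u) du.
With ∫ u^4·e^(-2·u) du = -(u^4/2 + u^3 + 3·u^2/2 + 3·u/2 + 3/4)·e^(-2·u) + C, the region integral is ≈ 0.38493 and the full one is 3/4.
This evaluates to P = 0.5132.

P ≈ 0.513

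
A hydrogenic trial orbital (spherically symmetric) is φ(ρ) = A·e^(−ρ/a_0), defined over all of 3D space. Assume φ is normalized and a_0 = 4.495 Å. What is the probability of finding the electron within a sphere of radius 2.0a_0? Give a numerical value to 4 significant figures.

P ≈ 0.7619

With dV = 4πρ²dρ, the probability is ∫|φ|² dV over ρ ≤ 2.0a_0.
The full normalization integral is A²·[π·a_0^3] = 1, fixing A².
In terms of u = ρ/a_0 (A², 4π and the length scale all cancel between numerator and denominator), P = [∫_{0}^{2.0} u^2·e^(-2·u) du] / [∫_{0}^{∞} u^2·e^(-2·u) du].
Using ∫ u^2·e^(-2·u) du = -(2·u^2 + 2·u + 1)·e^(-2·u)/4, the numerator is 1/4 - 13·e^(-4)/4 and the denominator is 1/4.
This evaluates to P = 0.76190.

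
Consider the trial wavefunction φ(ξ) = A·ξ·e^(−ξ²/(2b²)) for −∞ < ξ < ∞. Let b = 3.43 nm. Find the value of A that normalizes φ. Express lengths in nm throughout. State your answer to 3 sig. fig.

A ≈ 0.167 nm^(-3/2)

The normalization condition is ∫|φ|² dξ = 1 from −∞ to ∞.
Carrying out the integral gives A² · √(π)·b^3/2.
Hence A² = 1/[√(π)·b^3/2].
Substituting b = 3.43 gives A² = 0.02796, so A = 0.1672.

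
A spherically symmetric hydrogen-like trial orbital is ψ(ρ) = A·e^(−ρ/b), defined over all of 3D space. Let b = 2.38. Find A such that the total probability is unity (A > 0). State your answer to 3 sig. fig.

We need A² ∫|f|² 4πρ² dρ = 1, taking the integral from 0 to ∞.
Carrying out the integral gives A² · π·b^3.
Hence A² = 1/[π·b^3].
Plugging in b = 2.38 yields A = 0.1537.

A ≈ 0.154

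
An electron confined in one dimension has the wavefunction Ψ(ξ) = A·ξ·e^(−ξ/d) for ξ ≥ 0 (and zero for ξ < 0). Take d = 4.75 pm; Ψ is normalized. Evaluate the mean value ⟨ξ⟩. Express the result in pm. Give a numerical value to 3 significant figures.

⟨ξ⟩ ≈ 7.13 pm

⟨ξ⟩ = ∫ ξ |Ψ|² dξ over the full domain.
Recall ∫₀^∞ ξ^m e^(−ξ/β) dξ = m!·β^(m+1), the ratio of the moment integral to the normalization integral gives ⟨ξ⟩ = 3·d/2.
Putting d = 4.75 gives 7.125.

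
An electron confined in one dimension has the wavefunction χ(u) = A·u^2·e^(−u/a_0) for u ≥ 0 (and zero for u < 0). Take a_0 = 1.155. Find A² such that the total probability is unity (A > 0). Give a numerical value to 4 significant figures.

A^2 ≈ 0.6487

We need A² ∫|f|² du = 1, taking the integral from 0 to ∞.
With ∫₀^∞ u^4 e^(−αu) du = 4!/α^5, the integral (without the A² prefactor) comes out to 3·a_0^5/4.
So A² = (3·a_0^5/4)^(−1).
Substituting a_0 = 1.155 gives A² = 0.64868, so A = 0.80541.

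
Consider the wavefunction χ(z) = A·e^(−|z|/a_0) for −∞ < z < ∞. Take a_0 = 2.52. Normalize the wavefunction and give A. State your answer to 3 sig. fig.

A ≈ 0.630

Normalization requires ∫|χ|² dz = 1, integrated from −∞ to ∞.
∫|χ|² dz = A²·(a_0).
Hence A² = 1/[a_0].
Substituting a_0 = 2.52 gives A² = 0.3968, so A = 0.6299.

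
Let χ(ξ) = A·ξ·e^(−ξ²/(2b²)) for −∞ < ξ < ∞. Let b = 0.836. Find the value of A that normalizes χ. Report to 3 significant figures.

We need A² ∫|f|² dξ = 1, taking the integral from −∞ to ∞.
Differentiating ∫e^(−αξ²) dξ = √(π/α) under α to get the higher moments, ∫|χ|² dξ = A²·(√(π)·b^3/2).
Plugging in b = 0.836 yields A = 1.390.

A ≈ 1.39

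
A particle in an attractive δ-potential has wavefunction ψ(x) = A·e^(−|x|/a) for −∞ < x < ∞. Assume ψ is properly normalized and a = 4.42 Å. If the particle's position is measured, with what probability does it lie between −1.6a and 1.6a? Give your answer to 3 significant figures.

P ≈ 0.959

P = ∫_{−1.6a}^{1.6a} |ψ(x)|² dx.
Since A² = 1/(a), this is the region integral divided by the full normalization integral.
Both integrals are even about x = 0, so only the x ≥ 0 halves are needed (the factors of 2 cancel). Substituting u = x/a, A² and the length scale cancel in the ratio: P = ∫_{0}^{1.6} e^(-2·u) du / ∫_{0}^{∞} e^(-2·u) du.
Using ∫ e^(-2·u) du = -e^(-2·u)/2, the numerator is 1/2 - e^(-16/5)/2 and the denominator is 1/2.
Evaluating gives P = 0.9592.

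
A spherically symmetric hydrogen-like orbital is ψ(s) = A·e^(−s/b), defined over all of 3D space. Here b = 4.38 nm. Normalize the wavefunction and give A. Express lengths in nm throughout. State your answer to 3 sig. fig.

A ≈ 0.0615 nm^(-3/2)

We need A² ∫|f|² 4πs² ds = 1, taking the integral from 0 to ∞.
With ∫₀^∞ s^2 e^(−αs) ds = 2!/α^3, with ψ = A·e^(−s/b), the integral evaluates to A²·[π·b^3].
So A² = (π·b^3)^(−1).
Plugging in b = 4.38 yields A = 0.06155.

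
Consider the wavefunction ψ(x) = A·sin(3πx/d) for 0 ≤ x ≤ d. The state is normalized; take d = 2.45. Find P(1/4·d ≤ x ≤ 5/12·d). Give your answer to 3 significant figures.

|ψ|² is the probability density, so P = ∫_{1/4·d}^{5/12·d} |ψ|² dx.
With A² fixed by ∫|ψ|² = 1, i.e. A² = (d/2)^(−1), substitute and integrate.
Substituting u = x/d, A² and the length scale cancel in the ratio: P = ∫_{1/4}^{5/12} sin(3·π·u)^2 du / ∫_{0}^{1} sin(3·π·u)^2 du.
With ∫ sin(3·π·u)^2 du = u/2 - sin(6·π·u)/(12·π) + C, the region integral is 1/12 - 1/(6·π) and the full one is 1/2.
This works out to P = (-2 + π)/(6·π).

P ≈ 0.0606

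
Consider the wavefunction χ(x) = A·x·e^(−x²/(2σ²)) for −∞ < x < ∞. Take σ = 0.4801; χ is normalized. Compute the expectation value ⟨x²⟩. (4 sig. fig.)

⟨x^2⟩ ≈ 0.3457

The expectation value is the |χ|²-weighted average of x^2: ∫ x^2|χ|² dx.
Since the A² factors cancel between numerator and denominator, ⟨x²⟩ = 3·σ^2/2.
With σ = 0.4801, ⟨x^2⟩ = 0.34574.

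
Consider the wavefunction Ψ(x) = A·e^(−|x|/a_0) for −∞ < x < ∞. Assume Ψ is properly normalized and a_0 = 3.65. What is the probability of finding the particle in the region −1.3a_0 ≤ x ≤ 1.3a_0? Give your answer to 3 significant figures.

|Ψ|² is the probability density, so P = ∫_{−1.3a_0}^{1.3a_0} |Ψ|² dx.
Since A² = 1/(a_0), this is the region integral divided by the full normalization integral.
By symmetry take twice the x ≥ 0 contribution in numerator and denominator; the 2's cancel. Substituting u = x/a_0, A² and the length scale cancel in the ratio: P = ∫_{0}^{1.3} e^(-2·u) du / ∫_{0}^{∞} e^(-2·u) du.
Using ∫ e^(-2·u) du = -e^(-2·u)/2, the numerator is 1/2 - e^(-13/5)/2 and the denominator is 1/2.
This works out to P = 0.9257.

P ≈ 0.926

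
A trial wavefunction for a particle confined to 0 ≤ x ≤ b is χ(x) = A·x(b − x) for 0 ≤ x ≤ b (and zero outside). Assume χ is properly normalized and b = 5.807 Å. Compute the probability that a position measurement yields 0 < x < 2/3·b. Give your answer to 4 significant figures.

P ≈ 0.7901

The probability is P = ∫ |χ|² dx over [0, 2/3·b].
The normalization integral ∫|χ|²dx over the whole domain equals b^5/30·A², and A² cancels in the ratio.
In terms of u = x/b (A² and the length scale cancel between numerator and denominator), P = [∫_{0}^{2/3} u^2·(1 - u)^2 du] / [∫_{0}^{1} u^2·(1 - u)^2 du].
Using ∫ u^2·(1 - u)^2 du = u^3·(6·u^2 - 15·u + 10)/30, the numerator is 32/1215 and the denominator is 1/30.
Evaluating gives P = 64/81.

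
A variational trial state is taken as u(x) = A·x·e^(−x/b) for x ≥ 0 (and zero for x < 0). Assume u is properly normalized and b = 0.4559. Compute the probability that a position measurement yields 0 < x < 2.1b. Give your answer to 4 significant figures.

|u|² is the probability density, so P = ∫_{0}^{2.1b} |u|² dx.
Since A² = 1/(b^3/4), this is the region integral divided by the full normalization integral.
Let t = x/b; then A² and the length scale cancel, so P = ∫_{0}^{2.1} t^2·e^(-2·t) dt ÷ ∫_{0}^{∞} t^2·e^(-2·t) dt.
An antiderivative of t^2·e^(-2·t) is -(2·t^2 + 2·t + 1)·e^(-2·t)/4; evaluating from 0 to 2.1 gives 1/4 - 701·e^(-21/5)/200, while the full integral is 1/4.
This works out to P = 0.78976.

P ≈ 0.7898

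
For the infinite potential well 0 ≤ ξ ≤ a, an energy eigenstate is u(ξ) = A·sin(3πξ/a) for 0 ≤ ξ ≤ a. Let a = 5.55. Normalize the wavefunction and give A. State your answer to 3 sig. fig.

Require ∫ |u|² dξ = 1 over the whole domain.
Using sin²θ = (1 − cos 2θ)/2, the integral (without the A² prefactor) comes out to a/2.
Setting this equal to 1 gives A² = 1/(a/2).
Substituting a = 5.55 gives A² = 0.3604, so A = 0.6003.

A ≈ 0.600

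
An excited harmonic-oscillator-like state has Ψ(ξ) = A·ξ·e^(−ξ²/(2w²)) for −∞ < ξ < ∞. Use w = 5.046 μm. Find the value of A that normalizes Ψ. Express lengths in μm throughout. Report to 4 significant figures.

We need A² ∫|f|² dξ = 1, taking the integral from −∞ to ∞.
The integral (without the A² prefactor) comes out to √(π)·w^3/2.
Plugging in w = 5.046 yields A = 0.093714.

A ≈ 0.09371 μm^(-3/2)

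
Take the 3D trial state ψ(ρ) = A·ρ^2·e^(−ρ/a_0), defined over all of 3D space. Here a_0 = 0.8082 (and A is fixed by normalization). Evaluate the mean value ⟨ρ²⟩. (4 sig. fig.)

The expectation value is the |ψ|²-weighted average of ρ^2: ∫ ρ^2|ψ|² 4πρ² dρ.
Recall ∫₀^∞ ρ^m e^(−ρ/β) dρ = m!·β^(m+1), since the A² factors cancel between numerator and denominator, ⟨ρ²⟩ = 14·a_0^2.
Putting a_0 = 0.8082 gives 9.1446.

⟨ρ^2⟩ ≈ 9.145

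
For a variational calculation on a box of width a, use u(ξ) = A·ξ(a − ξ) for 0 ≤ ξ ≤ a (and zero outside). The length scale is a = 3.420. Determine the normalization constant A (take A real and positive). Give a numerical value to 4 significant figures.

Require ∫ |u|² dξ = 1 over the whole domain.
Expanding the polynomial and integrating term by term, with u = A·ξ(a − ξ), the integral evaluates to A²·[a^5/30].
Plugging in a = 3.420 yields A = 0.25322.

A ≈ 0.2532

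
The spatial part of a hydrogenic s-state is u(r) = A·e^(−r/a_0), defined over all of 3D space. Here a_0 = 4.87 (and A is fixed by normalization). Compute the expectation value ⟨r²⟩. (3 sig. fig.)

⟨r^2⟩ ≈ 71.2

⟨r²⟩ = ∫ r^2 |u|² 4πr² dr over the full domain.
Recall ∫₀^∞ r^m e^(−r/β) dr = m!·β^(m+1), the ratio of the moment integral to the normalization integral gives ⟨r²⟩ = 3·a_0^2.
With a_0 = 4.87, ⟨r^2⟩ = 71.15.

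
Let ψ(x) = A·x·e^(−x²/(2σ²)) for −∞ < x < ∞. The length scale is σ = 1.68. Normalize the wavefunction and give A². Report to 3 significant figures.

We need A² ∫|f|² dx = 1, taking the integral from −∞ to ∞.
With ∫_{−∞}^{∞} x^(2m) e^(−αx²) dx = (2m−1)!!·√π / (2^m α^(m+1/2)), carrying out the integral gives A² · √(π)·σ^3/2.
Substituting σ = 1.68 gives A² = 0.2380, so A = 0.4878.

A^2 ≈ 0.238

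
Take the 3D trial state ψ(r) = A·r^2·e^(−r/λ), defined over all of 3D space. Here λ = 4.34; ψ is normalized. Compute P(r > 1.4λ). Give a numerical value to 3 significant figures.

P = ∫ |ψ|² 4πr² dr over r > 1.4λ.
The full normalization integral is A²·[45·π·λ^7/2] = 1, fixing A².
Substituting u = r/λ, A², 4π and the length scale all cancel in the ratio: P = ∫_{1.4}^{∞} u^6·e^(-2·u) du / ∫_{0}^{∞} u^6·e^(-2·u) du.
With ∫ u^6·e^(-2·u) du = -(4·u^6 + 12·u^5 + 30·u^4 + 60·u^3 + 90·u^2 + 90·u + 45)·e^(-2·u)/8 + C, the region integral is ≈ 5.4877 and the full one is 45/8.
Taking the ratio yields P = 0.9756.

P ≈ 0.976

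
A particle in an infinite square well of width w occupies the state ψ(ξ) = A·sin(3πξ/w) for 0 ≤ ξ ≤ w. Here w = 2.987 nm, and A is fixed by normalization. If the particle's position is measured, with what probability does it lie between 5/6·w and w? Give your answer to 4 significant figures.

P ≈ 0.1667

The probability is P = ∫ |ψ|² dξ over [5/6·w, w].
With A² fixed by ∫|ψ|² = 1, i.e. A² = (w/2)^(−1), substitute and integrate.
Let u = ξ/w; then A² and the length scale cancel, so P = ∫_{5/6}^{1} sin(3·π·u)^2 du ÷ ∫_{0}^{1} sin(3·π·u)^2 du.
With ∫ sin(3·π·u)^2 du = u/2 - sin(6·π·u)/(12·π) + C, the region integral is 1/12 and the full one is 1/2.
Evaluating gives P = 1/6.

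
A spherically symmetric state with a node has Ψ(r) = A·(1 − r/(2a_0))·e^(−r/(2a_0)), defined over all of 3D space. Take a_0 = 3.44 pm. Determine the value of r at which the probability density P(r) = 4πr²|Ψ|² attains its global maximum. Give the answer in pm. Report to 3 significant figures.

r ≈ 18.0 pm

Set d/dr [P(r) = 4πr²|Ψ|²] = 0 and solve for r > 0.
This gives r = a_0·(√(5) + 3).
With a_0 = 3.44, the most probable radial distance is 18.01 pm.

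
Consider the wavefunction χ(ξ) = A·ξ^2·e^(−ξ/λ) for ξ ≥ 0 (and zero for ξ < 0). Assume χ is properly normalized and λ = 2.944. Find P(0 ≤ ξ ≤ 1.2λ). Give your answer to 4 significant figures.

P ≈ 0.09587

The probability is P = ∫ |χ|² dξ over [0, 1.2λ].
Since A² = 1/(3·λ^5/4), this is the region integral divided by the full normalization integral.
In terms of u = ξ/λ (A² and the length scale cancel between numerator and denominator), P = [∫_{0}^{1.2} u^4·e^(-2·u) du] / [∫_{0}^{∞} u^4·e^(-2·u) du].
With ∫ u^4·e^(-2·u) du = -(u^4/2 + u^3 + 3·u^2/2 + 3·u/2 + 3/4)·e^(-2·u) + C, the region integral is ≈ 0.0719014 and the full one is 3/4.
Taking the ratio, P = 0.095869.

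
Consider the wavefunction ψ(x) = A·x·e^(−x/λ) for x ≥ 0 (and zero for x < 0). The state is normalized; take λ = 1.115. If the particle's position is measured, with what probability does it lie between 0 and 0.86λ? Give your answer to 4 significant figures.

P ≈ 0.2481

|ψ|² is the probability density, so P = ∫_{0}^{0.86λ} |ψ|² dx.
The normalization integral ∫|ψ|²dx over the whole domain equals λ^3/4·A², and A² cancels in the ratio.
In terms of u = x/λ (A² and the length scale cancel between numerator and denominator), P = [∫_{0}^{0.86} u^2·e^(-2·u) du] / [∫_{0}^{∞} u^2·e^(-2·u) du].
Using ∫ u^2·e^(-2·u) du = -(2·u^2 + 2·u + 1)·e^(-2·u)/4, the numerator is 1/4 - 5249·e^(-43/25)/5000 and the denominator is 1/4.
This works out to P = 0.24807.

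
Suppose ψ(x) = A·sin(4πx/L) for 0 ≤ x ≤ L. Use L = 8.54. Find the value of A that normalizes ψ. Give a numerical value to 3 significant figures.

A ≈ 0.484

We need A² ∫|f|² dx = 1, taking the integral from 0 to L.
Carrying out the integral gives A² · L/2.
Setting this equal to 1 gives A² = 1/(L/2).
With L = 8.54: A² = 0.2342 and A = 0.4839.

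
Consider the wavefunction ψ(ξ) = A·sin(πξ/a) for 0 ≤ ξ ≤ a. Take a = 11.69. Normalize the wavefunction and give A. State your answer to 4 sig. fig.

Require ∫ |ψ|² dξ = 1 over the whole domain.
Using sin²θ = (1 − cos 2θ)/2, ∫|ψ|² dξ = A²·(a/2).
Setting this equal to 1 gives A² = 1/(a/2).
Substituting a = 11.69 gives A² = 0.17109, so A = 0.41363.

A ≈ 0.4136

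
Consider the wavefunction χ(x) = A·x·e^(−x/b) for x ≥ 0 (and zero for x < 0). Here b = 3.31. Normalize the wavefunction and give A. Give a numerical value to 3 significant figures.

A ≈ 0.332

Require ∫ |χ|² dx = 1 over the whole domain.
Using ∫₀^∞ xⁿ e^(−αx) dx = n!/αⁿ⁺¹, ∫|χ|² dx = A²·(b^3/4).
So A² = (b^3/4)^(−1).
Substituting b = 3.31 gives A² = 0.1103, so A = 0.3321.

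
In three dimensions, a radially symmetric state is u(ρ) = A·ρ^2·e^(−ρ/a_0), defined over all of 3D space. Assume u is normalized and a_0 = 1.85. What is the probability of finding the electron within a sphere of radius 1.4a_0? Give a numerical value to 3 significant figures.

Integrate the radial probability density 4πρ²|u|² over ρ ≤ 1.4a_0.
The full normalization integral is A²·[45·π·a_0^7/2] = 1, fixing A².
Substituting t = ρ/a_0, A², 4π and the length scale all cancel in the ratio: P = ∫_{0}^{1.4} t^6·e^(-2·t) dt / ∫_{0}^{∞} t^6·e^(-2·t) dt.
Using ∫ t^6·e^(-2·t) dt = -(4·t^6 + 12·t^5 + 30·t^4 + 60·t^3 + 90·t^2 + 90·t + 45)·e^(-2·t)/8, the numerator is ≈ 0.13731 and the denominator is 45/8.
The region integral divided by the full integral gives P = 0.02441.

P ≈ 0.0244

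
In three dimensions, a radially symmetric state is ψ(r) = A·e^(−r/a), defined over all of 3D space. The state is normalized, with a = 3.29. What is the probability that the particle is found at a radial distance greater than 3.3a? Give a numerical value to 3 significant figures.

P ≈ 0.0400

P = ∫ |ψ|² 4πr² dr over r > 3.3a.
A² is fixed by ∫₀^∞ 4πr²|ψ|² dr = 1, i.e. A² = (π·a^3)^(−1).
Let u = r/a; then A², 4π and the length scale all cancel, so P = ∫_{3.3}^{∞} u^2·e^(-2·u) du ÷ ∫_{0}^{∞} u^2·e^(-2·u) du.
Using ∫ u^2·e^(-2·u) du = -(2·u^2 + 2·u + 1)·e^(-2·u)/4, the numerator is 1469·e^(-33/5)/200 and the denominator is 1/4.
This evaluates to P = 0.03997.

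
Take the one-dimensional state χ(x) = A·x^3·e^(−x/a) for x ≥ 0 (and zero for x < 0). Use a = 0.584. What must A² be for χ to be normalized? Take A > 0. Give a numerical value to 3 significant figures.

We need A² ∫|f|² dx = 1, taking the integral from 0 to ∞.
The integral (without the A² prefactor) comes out to 45·a^7/8.
So A² = (45·a^7/8)^(−1).
Substituting a = 0.584 gives A² = 7.673, so A = 2.770.

A^2 ≈ 7.67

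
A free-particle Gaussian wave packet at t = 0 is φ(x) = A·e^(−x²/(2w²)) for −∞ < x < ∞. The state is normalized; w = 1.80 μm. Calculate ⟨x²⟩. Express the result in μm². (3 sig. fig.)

⟨x^2⟩ ≈ 1.62 μm^2

⟨x²⟩ = ∫ x^2 |φ|² dx over the full domain.
The ratio of the moment integral to the normalization integral gives ⟨x²⟩ = w^2/2.
Putting w = 1.80 gives 1.620.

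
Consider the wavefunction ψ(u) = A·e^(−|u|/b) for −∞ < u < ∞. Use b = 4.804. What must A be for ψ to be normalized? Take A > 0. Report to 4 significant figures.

We need A² ∫|f|² du = 1, taking the integral from −∞ to ∞.
Using ∫₀^∞ uⁿ e^(−αu) du = n!/αⁿ⁺¹, carrying out the integral gives A² · b.
Hence A² = 1/[b].
Substituting b = 4.804 gives A² = 0.20816, so A = 0.45625.

A ≈ 0.4562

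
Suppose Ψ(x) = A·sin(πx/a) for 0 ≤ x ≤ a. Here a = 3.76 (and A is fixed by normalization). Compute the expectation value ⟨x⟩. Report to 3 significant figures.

The expectation value is the |Ψ|²-weighted average of x: ∫ x|Ψ|² dx.
With ∫₀^a sin²(nπx/a) dx = a/2, evaluating both integrals, ⟨x⟩ = a/2.
With a = 3.76, ⟨x⟩ = 1.880.

⟨x⟩ ≈ 1.88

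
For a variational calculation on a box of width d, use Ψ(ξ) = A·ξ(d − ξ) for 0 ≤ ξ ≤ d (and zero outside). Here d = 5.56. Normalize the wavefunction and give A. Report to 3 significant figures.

We need A² ∫|f|² dξ = 1, taking the integral from 0 to d.
Expanding the polynomial and integrating term by term, ∫|Ψ|² dξ = A²·(d^5/30).
Setting this equal to 1 gives A² = 1/(d^5/30).
Plugging in d = 5.56 yields A = 0.07514.

A ≈ 0.0751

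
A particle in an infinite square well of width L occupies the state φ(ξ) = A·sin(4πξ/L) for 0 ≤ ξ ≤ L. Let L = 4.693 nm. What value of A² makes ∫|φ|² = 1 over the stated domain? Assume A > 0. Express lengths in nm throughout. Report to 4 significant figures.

A^2 ≈ 0.4262 nm^(-1)

The normalization condition is ∫|φ|² dξ = 1 from 0 to L.
With ∫₀^L sin²(nπξ/L) dξ = L/2, ∫|φ|² dξ = A²·(L/2).
With L = 4.693: A² = 0.42617 and A = 0.65281.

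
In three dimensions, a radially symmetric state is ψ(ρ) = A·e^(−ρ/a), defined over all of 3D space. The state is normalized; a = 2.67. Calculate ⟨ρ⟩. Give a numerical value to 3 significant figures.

⟨ρ⟩ ≈ 4.01

The expectation value is the |ψ|²-weighted average of ρ: ∫ ρ|ψ|² 4πρ² dρ.
The ratio of the moment integral to the normalization integral gives ⟨ρ⟩ = 3·a/2.
With a = 2.67, ⟨ρ⟩ = 4.005.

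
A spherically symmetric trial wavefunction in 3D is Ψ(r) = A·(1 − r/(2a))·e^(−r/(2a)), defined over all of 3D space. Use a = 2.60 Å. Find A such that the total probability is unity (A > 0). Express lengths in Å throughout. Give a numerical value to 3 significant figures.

A ≈ 0.0476 Å^(-3/2)

The normalization condition is ∫|Ψ|² 4πr² dr = 1 from 0 to ∞.
In 3D with spherical symmetry the volume element is 4πr² dr.
Recall ∫₀^∞ r^m e^(−r/β) dr = m!·β^(m+1), carrying out the integral gives A² · 8·π·a^3.
Setting this equal to 1 gives A² = 1/(8·π·a^3).
Substituting a = 2.60 gives A² = 0.002264, so A = 0.04758.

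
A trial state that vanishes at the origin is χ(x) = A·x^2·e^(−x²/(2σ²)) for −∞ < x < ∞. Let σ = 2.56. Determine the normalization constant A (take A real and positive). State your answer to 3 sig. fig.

We need A² ∫|f|² dx = 1, taking the integral from −∞ to ∞.
With ∫_{−∞}^{∞} x^(2m) e^(−αx²) dx = (2m−1)!!·√π / (2^m α^(m+1/2)), the integral (without the A² prefactor) comes out to 3·√(π)·σ^5/4.
So A² = (3·√(π)·σ^5/4)^(−1).
Plugging in σ = 2.56 yields A = 0.08271.

A ≈ 0.0827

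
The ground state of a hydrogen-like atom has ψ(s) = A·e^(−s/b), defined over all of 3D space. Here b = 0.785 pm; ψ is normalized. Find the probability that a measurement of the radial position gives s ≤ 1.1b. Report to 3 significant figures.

P = ∫ |ψ|² 4πs² ds over s ≤ 1.1b.
Normalization gives A² = 1/(π·b^3).
Substituting u = s/b, A², 4π and the length scale all cancel in the ratio: P = ∫_{0}^{1.1} u^2·e^(-2·u) du / ∫_{0}^{∞} u^2·e^(-2·u) du.
Using ∫ u^2·e^(-2·u) du = -(2·u^2 + 2·u + 1)·e^(-2·u)/4, the numerator is 1/4 - 281·e^(-11/5)/200 and the denominator is 1/4.
Taking the ratio yields P = 0.3773.

P ≈ 0.377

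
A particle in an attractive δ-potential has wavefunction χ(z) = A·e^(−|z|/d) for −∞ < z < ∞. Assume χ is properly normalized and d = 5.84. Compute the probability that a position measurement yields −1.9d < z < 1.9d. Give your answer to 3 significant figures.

P = ∫_{−1.9d}^{1.9d} |χ(z)|² dz.
Since A² = 1/(d), this is the region integral divided by the full normalization integral.
By symmetry take twice the z ≥ 0 contribution in numerator and denominator; the 2's cancel. Substituting u = z/d, A² and the length scale cancel in the ratio: P = ∫_{0}^{1.9} e^(-2·u) du / ∫_{0}^{∞} e^(-2·u) du.
With ∫ e^(-2·u) du = -e^(-2·u)/2 + C, the region integral is 1/2 - e^(-19/5)/2 and the full one is 1/2.
The result is P = 0.9776.

P ≈ 0.978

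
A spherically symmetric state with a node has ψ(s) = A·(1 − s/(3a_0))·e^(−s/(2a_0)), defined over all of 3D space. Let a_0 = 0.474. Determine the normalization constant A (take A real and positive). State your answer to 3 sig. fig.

We need A² ∫|f|² 4πs² ds = 1, taking the integral from 0 to ∞.
(Spherical symmetry: dV = 4πs² ds.)
The integral (without the A² prefactor) comes out to 8·π·a_0^3/3.
Setting this equal to 1 gives A² = 1/(8·π·a_0^3/3).
Plugging in a_0 = 0.474 yields A = 1.059.

A ≈ 1.06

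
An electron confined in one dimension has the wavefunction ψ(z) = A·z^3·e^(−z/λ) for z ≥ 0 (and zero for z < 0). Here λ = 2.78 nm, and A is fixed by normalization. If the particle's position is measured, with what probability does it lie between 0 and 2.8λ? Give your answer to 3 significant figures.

P = ∫_{0}^{2.8λ} |ψ(z)|² dz.
Since A² = 1/(45·λ^7/8), this is the region integral divided by the full normalization integral.
Substituting u = z/λ, A² and the length scale cancel in the ratio: P = ∫_{0}^{2.8} u^6·e^(-2·u) du / ∫_{0}^{∞} u^6·e^(-2·u) du.
Using ∫ u^6·e^(-2·u) du = -(4·u^6 + 12·u^5 + 30·u^4 + 60·u^3 + 90·u^2 + 90·u + 45)·e^(-2·u)/8, the numerator is ≈ 1.8548 and the denominator is 45/8.
This works out to P = 0.3297.

P ≈ 0.330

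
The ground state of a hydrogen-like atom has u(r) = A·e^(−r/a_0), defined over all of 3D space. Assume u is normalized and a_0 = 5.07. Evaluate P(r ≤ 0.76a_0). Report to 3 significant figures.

P ≈ 0.196

P = ∫ |u|² 4πr² dr over r ≤ 0.76a_0.
The full normalization integral is A²·[π·a_0^3] = 1, fixing A².
Substituting t = r/a_0, A², 4π and the length scale all cancel in the ratio: P = ∫_{0}^{0.76} t^2·e^(-2·t) dt / ∫_{0}^{∞} t^2·e^(-2·t) dt.
With ∫ t^2·e^(-2·t) dt = -(2·t^2 + 2·t + 1)·e^(-2·t)/4 + C, the region integral is 1/4 - 2297·e^(-38/25)/2500 and the full one is 1/4.
The region integral divided by the full integral gives P = 0.1962.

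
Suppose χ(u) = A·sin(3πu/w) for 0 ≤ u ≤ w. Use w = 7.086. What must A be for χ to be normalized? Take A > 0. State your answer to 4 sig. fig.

A ≈ 0.5313

We need A² ∫|f|² du = 1, taking the integral from 0 to w.
Carrying out the integral gives A² · w/2.
Setting this equal to 1 gives A² = 1/(w/2).
With w = 7.086: A² = 0.28225 and A = 0.53127.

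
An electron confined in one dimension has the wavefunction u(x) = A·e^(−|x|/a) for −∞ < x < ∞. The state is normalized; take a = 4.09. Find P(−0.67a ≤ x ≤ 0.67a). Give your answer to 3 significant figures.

P = ∫_{−0.67a}^{0.67a} |u(x)|² dx.
With A² fixed by ∫|u|² = 1, i.e. A² = (a)^(−1), substitute and integrate.
Both integrals are even about x = 0, so only the x ≥ 0 halves are needed (the factors of 2 cancel). In terms of t = x/a (A² and the length scale cancel between numerator and denominator), P = [∫_{0}^{0.67} e^(-2·t) dt] / [∫_{0}^{∞} e^(-2·t) dt].
With ∫ e^(-2·t) dt = -e^(-2·t)/2 + C, the region integral is 1/2 - e^(-67/50)/2 and the full one is 1/2.
Taking the ratio, P = 0.7382.

P ≈ 0.738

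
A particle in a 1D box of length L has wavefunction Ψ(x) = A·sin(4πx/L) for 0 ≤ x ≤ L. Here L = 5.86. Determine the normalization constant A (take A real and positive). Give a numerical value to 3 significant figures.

A ≈ 0.584

Normalization requires ∫|Ψ|² dx = 1, integrated from 0 to L.
∫|Ψ|² dx = A²·(L/2).
Setting this equal to 1 gives A² = 1/(L/2).
Plugging in L = 5.86 yields A = 0.5842.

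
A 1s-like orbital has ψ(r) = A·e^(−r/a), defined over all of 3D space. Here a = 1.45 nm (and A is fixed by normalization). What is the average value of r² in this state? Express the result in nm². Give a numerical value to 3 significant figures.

⟨r^2⟩ ≈ 6.31 nm^2

By definition ⟨r²⟩ = ∫ r^2 |ψ(r)|² 4πr² dr.
With ∫₀^∞ r^4 e^(−αr) dr = 4!/α^5, evaluating both integrals, ⟨r²⟩ = 3·a^2.
Putting a = 1.45 gives 6.308.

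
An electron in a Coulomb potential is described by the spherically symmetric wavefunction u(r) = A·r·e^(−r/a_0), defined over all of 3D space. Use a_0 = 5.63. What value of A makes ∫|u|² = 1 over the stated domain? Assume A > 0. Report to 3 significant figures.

Require ∫ |u|² 4πr² dr = 1 over the whole domain.
The angular integral contributes 4π, leaving ∫₀^∞ r²|u|² dr.
Using ∫₀^∞ rⁿ e^(−αr) dr = n!/αⁿ⁺¹, carrying out the integral gives A² · 3·π·a_0^5.
So A² = (3·π·a_0^5)^(−1).
Plugging in a_0 = 5.63 yields A = 0.004331.

A ≈ 0.00433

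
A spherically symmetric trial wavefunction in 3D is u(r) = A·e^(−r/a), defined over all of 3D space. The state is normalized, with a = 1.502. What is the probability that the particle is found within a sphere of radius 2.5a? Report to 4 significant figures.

Integrate the radial probability density 4πr²|u|² over r ≤ 2.5a.
A² is fixed by ∫₀^∞ 4πr²|u|² dr = 1, i.e. A² = (π·a^3)^(−1).
Let t = r/a; then A², 4π and the length scale all cancel, so P = ∫_{0}^{2.5} t^2·e^(-2·t) dt ÷ ∫_{0}^{∞} t^2·e^(-2·t) dt.
With ∫ t^2·e^(-2·t) dt = -(2·t^2 + 2·t + 1)·e^(-2·t)/4 + C, the region integral is 1/4 - 37·e^(-5)/8 and the full one is 1/4.
Taking the ratio yields P = 0.87535.

P ≈ 0.8753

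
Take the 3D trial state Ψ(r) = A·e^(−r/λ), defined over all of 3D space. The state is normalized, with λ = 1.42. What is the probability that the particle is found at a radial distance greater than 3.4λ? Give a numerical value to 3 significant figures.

Integrate the radial probability density 4πr²|Ψ|² over r > 3.4λ.
Normalization gives A² = 1/(π·λ^3).
Substituting u = r/λ, A², 4π and the length scale all cancel in the ratio: P = ∫_{3.4}^{∞} u^2·e^(-2·u) du / ∫_{0}^{∞} u^2·e^(-2·u) du.
Using ∫ u^2·e^(-2·u) du = -(2·u^2 + 2·u + 1)·e^(-2·u)/4, the numerator is 773·e^(-34/5)/100 and the denominator is 1/4.
The region integral divided by the full integral gives P = 0.03444.

P ≈ 0.0344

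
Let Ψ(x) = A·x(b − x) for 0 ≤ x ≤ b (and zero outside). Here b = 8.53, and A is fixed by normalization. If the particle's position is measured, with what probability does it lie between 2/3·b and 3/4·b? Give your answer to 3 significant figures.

P ≈ 0.106

The probability is P = ∫ |Ψ|² dx over [2/3·b, 3/4·b].
Since A² = 1/(b^5/30), this is the region integral divided by the full normalization integral.
In terms of u = x/b (A² and the length scale cancel between numerator and denominator), P = [∫_{2/3}^{3/4} u^2·(1 - u)^2 du] / [∫_{0}^{1} u^2·(1 - u)^2 du].
Using ∫ u^2·(1 - u)^2 du = u^3·(6·u^2 - 15·u + 10)/30, the numerator is ≈ 0.0035454 and the denominator is 1/30.
Evaluating gives P = 0.1064.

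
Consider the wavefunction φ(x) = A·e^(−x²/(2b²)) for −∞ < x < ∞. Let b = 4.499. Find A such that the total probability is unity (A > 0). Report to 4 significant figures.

Require ∫ |φ|² dx = 1 over the whole domain.
Using the Gaussian integral ∫_{−∞}^{∞} e^(−αx²) dx = √(π/α), the integral (without the A² prefactor) comes out to √(π)·b.
Setting this equal to 1 gives A² = 1/(√(π)·b).
With b = 4.499: A² = 0.12540 and A = 0.35412.

A ≈ 0.3541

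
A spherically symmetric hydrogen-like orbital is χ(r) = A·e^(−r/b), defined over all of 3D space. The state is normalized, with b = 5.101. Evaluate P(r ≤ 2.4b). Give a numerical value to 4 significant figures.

P ≈ 0.8575

Integrate the radial probability density 4πr²|χ|² over r ≤ 2.4b.
Normalization gives A² = 1/(π·b^3).
In terms of u = r/b (A², 4π and the length scale all cancel between numerator and denominator), P = [∫_{0}^{2.4} u^2·e^(-2·u) du] / [∫_{0}^{∞} u^2·e^(-2·u) du].
Using ∫ u^2·e^(-2·u) du = -(2·u^2 + 2·u + 1)·e^(-2·u)/4, the numerator is 1/4 - 433·e^(-24/5)/100 and the denominator is 1/4.
The region integral divided by the full integral gives P = 0.85746.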